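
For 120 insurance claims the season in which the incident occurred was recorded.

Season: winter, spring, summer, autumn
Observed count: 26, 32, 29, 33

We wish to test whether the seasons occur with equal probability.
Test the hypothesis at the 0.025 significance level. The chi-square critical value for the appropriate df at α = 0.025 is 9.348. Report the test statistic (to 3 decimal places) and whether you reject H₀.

1.000; do not reject

Expected count for each of the 4 categories: 120/4 = 30.
cat         O        E   (O−E)²/E
winter     26       30     0.5333
spring     32       30     0.1333
summer     29       30     0.0333
autumn     33       30     0.3000
Sum = 1.000
df = 3. Since 1.000 < 9.348, we do not reject H₀.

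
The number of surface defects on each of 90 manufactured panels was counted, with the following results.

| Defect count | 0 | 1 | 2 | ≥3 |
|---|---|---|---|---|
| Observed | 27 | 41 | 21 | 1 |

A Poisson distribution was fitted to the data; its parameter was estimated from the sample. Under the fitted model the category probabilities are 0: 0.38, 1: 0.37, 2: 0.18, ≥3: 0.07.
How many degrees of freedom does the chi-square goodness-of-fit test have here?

2

There are k = 4 categories and 1 parameter estimated from the data, so df = 4 − 1 − 1 = 2.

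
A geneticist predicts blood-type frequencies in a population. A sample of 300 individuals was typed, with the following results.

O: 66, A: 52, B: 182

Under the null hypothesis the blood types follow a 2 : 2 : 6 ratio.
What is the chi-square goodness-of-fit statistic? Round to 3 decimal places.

1.689

Ratio total = 10. Expected counts: 300×2/10 = 60, 300×2/10 = 60, 300×6/10 = 180.
χ² = (66−60)²/60 + (52−60)²/60 + (182−180)²/180
   = 0.6000 + 1.0667 + 0.0222
Sum = 1.689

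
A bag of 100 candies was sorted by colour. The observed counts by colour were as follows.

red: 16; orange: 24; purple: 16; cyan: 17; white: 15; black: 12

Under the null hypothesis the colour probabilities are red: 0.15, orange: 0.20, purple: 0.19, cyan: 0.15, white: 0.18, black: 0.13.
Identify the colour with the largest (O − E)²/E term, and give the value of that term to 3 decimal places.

Expected counts E_i = n·p_i: 100×0.15 = 15, 100×0.20 = 20, 100×0.19 = 19, 100×0.15 = 15, 100×0.18 = 18, 100×0.13 = 13.
red: (16 − 15)²/15 = 1/15 = 0.0667
orange: (24 − 20)²/20 = 16/20 = 0.8000
purple: (16 − 19)²/19 = 9/19 = 0.4737
cyan: (17 − 15)²/15 = 4/15 = 0.2667
white: (15 − 18)²/18 = 9/18 = 0.5000
black: (12 − 13)²/13 = 1/13 = 0.0769
The largest term is for orange: 0.800.

orange, 0.800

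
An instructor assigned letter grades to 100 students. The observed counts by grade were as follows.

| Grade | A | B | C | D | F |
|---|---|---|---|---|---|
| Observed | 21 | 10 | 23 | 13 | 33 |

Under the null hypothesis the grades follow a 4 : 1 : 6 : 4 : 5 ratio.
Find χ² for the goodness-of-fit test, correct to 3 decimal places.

Ratio total = 20. Expected counts: 100×4/20 = 20, 100×1/20 = 5, 100×6/20 = 30, 100×4/20 = 20, 100×5/20 = 25.
A: (21 − 20)²/20 = 1/20 = 0.0500
B: (10 − 5)²/5 = 25/5 = 5.0000
C: (23 − 30)²/30 = 49/30 = 1.6333
D: (13 − 20)²/20 = 49/20 = 2.4500
F: (33 − 25)²/25 = 64/25 = 2.5600
Sum = 11.693

11.693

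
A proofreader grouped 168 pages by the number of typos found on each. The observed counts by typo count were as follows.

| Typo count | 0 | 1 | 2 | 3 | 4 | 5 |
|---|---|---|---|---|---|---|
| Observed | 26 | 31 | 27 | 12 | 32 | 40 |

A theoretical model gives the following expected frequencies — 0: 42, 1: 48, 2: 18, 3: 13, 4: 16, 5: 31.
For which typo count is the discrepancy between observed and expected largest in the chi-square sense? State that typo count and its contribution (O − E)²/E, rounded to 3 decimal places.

4, 16.000

0: (26 − 42)²/42 = 256/42 = 6.0952
1: (31 − 48)²/48 = 289/48 = 6.0208
2: (27 − 18)²/18 = 81/18 = 4.5000
3: (12 − 13)²/13 = 1/13 = 0.0769
4: (32 − 16)²/16 = 256/16 = 16.0000
5: (40 − 31)²/31 = 81/31 = 2.6129
The largest term is for 4: 16.000.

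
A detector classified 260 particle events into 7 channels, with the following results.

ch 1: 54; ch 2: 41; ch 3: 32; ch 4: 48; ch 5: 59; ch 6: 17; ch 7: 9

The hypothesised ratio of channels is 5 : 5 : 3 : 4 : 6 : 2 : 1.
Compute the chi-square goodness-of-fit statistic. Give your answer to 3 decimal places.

4.240

Ratio total = 26. Expected counts: 260×5/26 = 50, 260×5/26 = 50, 260×3/26 = 30, 260×4/26 = 40, 260×6/26 = 60, 260×2/26 = 20, 260×1/26 = 10.
cat         O        E   (O−E)²/E
ch 1       54       50     0.3200
ch 2       41       50     1.6200
ch 3       32       30     0.1333
ch 4       48       40     1.6000
ch 5       59       60     0.0167
ch 6       17       20     0.4500
ch 7        9       10     0.1000
Sum = 4.240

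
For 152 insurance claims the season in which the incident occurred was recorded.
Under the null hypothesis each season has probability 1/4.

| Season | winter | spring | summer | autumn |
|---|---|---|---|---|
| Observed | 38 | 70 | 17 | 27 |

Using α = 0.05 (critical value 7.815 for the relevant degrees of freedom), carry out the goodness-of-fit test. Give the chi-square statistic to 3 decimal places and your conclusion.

Expected count for each of the 4 categories: 152/4 = 38.
χ² = (38−38)²/38 + (70−38)²/38 + (17−38)²/38 + (27−38)²/38
   = 0.0000 + 26.9474 + 11.6053 + 3.1842
Sum = 41.737
df = 3. Since 41.737 > 7.815, we reject H₀.

41.737; reject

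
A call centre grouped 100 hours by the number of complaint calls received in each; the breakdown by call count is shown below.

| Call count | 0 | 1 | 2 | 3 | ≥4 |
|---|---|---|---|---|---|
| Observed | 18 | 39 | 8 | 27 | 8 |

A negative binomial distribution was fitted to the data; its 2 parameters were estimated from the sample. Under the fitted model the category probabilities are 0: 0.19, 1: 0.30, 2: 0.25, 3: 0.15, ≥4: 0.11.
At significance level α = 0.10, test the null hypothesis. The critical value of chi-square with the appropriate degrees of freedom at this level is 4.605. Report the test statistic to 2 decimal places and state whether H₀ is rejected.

Expected counts E_i = n·p_i: 100×0.19 = 19, 100×0.30 = 30, 100×0.25 = 25, 100×0.15 = 15, 100×0.11 = 11.
χ² = (18−19)²/19 + (39−30)²/30 + (8−25)²/25 + (27−15)²/15 + (8−11)²/11
   = 0.053 + 2.700 + 11.560 + 9.600 + 0.818
Sum = 24.73
df = 2. Since 24.73 > 4.605, we reject H₀.

24.73; reject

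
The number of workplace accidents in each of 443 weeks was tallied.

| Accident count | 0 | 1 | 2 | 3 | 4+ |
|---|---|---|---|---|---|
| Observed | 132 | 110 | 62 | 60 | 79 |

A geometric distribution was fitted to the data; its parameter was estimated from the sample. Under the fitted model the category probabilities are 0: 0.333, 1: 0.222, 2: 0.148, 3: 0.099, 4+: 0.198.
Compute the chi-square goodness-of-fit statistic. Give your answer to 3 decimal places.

Expected counts E_i = n·p_i: 443×0.333 = 147.519, 443×0.222 = 98.346, 443×0.148 = 65.564, 443×0.099 = 43.857, 443×0.198 = 87.714.
0: (132 − 147.519)²/147.519 = 240.839361/147.519 = 1.6326
1: (110 − 98.346)²/98.346 = 135.815716/98.346 = 1.3810
2: (62 − 65.564)²/65.564 = 12.702096/65.564 = 0.1937
3: (60 − 43.857)²/43.857 = 260.596449/43.857 = 5.9420
4+: (79 − 87.714)²/87.714 = 75.933796/87.714 = 0.8657
Sum = 10.015

10.015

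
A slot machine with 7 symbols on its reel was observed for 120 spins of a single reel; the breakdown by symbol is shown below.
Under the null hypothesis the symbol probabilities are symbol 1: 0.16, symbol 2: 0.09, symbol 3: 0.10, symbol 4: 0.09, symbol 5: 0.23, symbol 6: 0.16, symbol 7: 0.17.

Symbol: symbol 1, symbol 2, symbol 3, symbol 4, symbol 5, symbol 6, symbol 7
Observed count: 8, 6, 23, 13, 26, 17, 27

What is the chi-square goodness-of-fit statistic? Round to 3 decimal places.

21.678

Expected counts E_i = n·p_i: 120×0.16 = 19.2, 120×0.09 = 10.8, 120×0.10 = 12, 120×0.09 = 10.8, 120×0.23 = 27.6, 120×0.16 = 19.2, 120×0.17 = 20.4.
χ² = (8−19.2)²/19.2 + (6−10.8)²/10.8 + (23−12)²/12 + (13−10.8)²/10.8 + (26−27.6)²/27.6 + (17−19.2)²/19.2 + (27−20.4)²/20.4
   = 6.5333 + 2.1333 + 10.0833 + 0.4481 + 0.0928 + 0.2521 + 2.1353
Sum = 21.678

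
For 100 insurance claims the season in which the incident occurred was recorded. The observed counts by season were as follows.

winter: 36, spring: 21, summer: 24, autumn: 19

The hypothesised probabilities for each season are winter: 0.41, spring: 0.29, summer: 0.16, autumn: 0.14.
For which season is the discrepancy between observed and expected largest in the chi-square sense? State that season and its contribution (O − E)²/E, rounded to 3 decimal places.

summer, 4.000

Expected counts E_i = n·p_i: 100×0.41 = 41, 100×0.29 = 29, 100×0.16 = 16, 100×0.14 = 14.
χ² = (36−41)²/41 + (21−29)²/29 + (24−16)²/16 + (19−14)²/14
   = 0.6098 + 2.2069 + 4.0000 + 1.7857
The largest term is for summer: 4.000.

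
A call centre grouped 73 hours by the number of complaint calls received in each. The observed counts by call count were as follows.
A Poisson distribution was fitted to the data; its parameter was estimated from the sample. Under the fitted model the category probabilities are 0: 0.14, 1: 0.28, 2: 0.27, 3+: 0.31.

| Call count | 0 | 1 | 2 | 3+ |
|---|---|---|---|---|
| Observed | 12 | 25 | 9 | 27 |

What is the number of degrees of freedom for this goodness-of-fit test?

2

There are k = 4 categories and 1 parameter estimated from the data, so df = 4 − 1 − 1 = 2.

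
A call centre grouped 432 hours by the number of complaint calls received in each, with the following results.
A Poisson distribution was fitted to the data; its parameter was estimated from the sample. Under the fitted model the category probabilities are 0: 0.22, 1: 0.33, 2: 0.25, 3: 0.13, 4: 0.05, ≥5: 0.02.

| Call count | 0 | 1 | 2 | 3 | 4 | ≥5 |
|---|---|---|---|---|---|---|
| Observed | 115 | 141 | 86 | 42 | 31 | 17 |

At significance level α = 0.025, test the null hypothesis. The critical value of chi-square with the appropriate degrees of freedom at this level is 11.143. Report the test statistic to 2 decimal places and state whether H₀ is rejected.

24.44; reject

Expected counts E_i = n·p_i: 432×0.22 = 95.04, 432×0.33 = 142.56, 432×0.25 = 108, 432×0.13 = 56.16, 432×0.05 = 21.6, 432×0.02 = 8.64.
0: (115 − 95.04)²/95.04 = 398.4016/95.04 = 4.192
1: (141 − 142.56)²/142.56 = 2.4336/142.56 = 0.017
2: (86 − 108)²/108 = 484/108 = 4.481
3: (42 − 56.16)²/56.16 = 200.5056/56.16 = 3.570
4: (31 − 21.6)²/21.6 = 88.36/21.6 = 4.091
≥5: (17 − 8.64)²/8.64 = 69.8896/8.64 = 8.089
Sum = 24.44
df = 4. Since 24.44 > 11.143, we reject H₀.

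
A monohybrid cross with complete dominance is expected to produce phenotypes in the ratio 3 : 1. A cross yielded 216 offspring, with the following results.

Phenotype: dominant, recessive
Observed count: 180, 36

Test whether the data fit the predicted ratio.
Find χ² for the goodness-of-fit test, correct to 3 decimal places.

8.000

Ratio total = 4. Expected counts: 216×3/4 = 162, 216×1/4 = 54.
χ² = (180−162)²/162 + (36−54)²/54
   = 2.0000 + 6.0000
Sum = 8.000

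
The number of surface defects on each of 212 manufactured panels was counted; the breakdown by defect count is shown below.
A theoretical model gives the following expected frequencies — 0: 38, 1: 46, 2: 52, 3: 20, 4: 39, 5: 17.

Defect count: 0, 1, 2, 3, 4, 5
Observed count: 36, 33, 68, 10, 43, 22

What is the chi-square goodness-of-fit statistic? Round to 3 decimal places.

cat         O        E   (O−E)²/E
0          36       38     0.1053
1          33       46     3.6739
2          68       52     4.9231
3          10       20     5.0000
4          43       39     0.4103
5          22       17     1.4706
Sum = 15.583

15.583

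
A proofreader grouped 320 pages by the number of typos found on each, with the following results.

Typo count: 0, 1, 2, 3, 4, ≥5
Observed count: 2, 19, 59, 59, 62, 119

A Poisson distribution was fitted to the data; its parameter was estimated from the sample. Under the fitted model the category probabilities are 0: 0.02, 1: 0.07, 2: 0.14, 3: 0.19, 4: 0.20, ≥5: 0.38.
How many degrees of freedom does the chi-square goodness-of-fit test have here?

4

There are k = 6 categories and 1 parameter estimated from the data, so df = 6 − 1 − 1 = 4.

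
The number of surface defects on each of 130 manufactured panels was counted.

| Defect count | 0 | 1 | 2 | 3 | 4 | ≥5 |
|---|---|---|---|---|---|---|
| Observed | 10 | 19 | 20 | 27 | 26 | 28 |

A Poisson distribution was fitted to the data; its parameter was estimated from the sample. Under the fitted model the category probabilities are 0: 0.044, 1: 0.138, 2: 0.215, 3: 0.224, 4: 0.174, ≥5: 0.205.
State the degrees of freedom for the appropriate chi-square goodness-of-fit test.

There are k = 6 categories and 1 parameter estimated from the data, so df = 6 − 1 − 1 = 4.

4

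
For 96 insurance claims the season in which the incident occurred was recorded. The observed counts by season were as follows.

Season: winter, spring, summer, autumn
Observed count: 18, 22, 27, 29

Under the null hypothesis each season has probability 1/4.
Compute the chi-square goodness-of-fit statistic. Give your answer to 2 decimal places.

3.08

Under H₀ each category has probability 1/4, so each expected count is 96/4 = 24.
winter: (18 − 24)²/24 = 36/24 = 1.500
spring: (22 − 24)²/24 = 4/24 = 0.167
summer: (27 − 24)²/24 = 9/24 = 0.375
autumn: (29 − 24)²/24 = 25/24 = 1.042
Sum = 3.08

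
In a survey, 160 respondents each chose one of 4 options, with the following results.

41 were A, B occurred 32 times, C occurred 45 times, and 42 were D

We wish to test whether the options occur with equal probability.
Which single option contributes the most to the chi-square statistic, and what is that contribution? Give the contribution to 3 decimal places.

Under H₀ each category has probability 1/4, so each expected count is 160/4 = 40.
A: (41 − 40)²/40 = 1/40 = 0.0250
B: (32 − 40)²/40 = 64/40 = 1.6000
C: (45 − 40)²/40 = 25/40 = 0.6250
D: (42 − 40)²/40 = 4/40 = 0.1000
The largest term is for B: 1.600.

B, 1.600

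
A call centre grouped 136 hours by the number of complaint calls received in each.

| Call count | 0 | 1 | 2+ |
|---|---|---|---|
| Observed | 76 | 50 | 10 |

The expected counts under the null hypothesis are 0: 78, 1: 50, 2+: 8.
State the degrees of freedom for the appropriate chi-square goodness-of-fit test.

There are k = 3 categories and no parameters were estimated from the data, so df = 3 − 1 = 2.

2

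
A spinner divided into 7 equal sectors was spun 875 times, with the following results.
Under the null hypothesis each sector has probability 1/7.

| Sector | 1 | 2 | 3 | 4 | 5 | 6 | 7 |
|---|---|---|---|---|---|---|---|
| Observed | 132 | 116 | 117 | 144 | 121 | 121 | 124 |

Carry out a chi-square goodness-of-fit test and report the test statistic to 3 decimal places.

4.704

Under H₀ each category has probability 1/7, so each expected count is 875/7 = 125.
1: (132 − 125)²/125 = 49/125 = 0.3920
2: (116 − 125)²/125 = 81/125 = 0.6480
3: (117 − 125)²/125 = 64/125 = 0.5120
4: (144 − 125)²/125 = 361/125 = 2.8880
5: (121 − 125)²/125 = 16/125 = 0.1280
6: (121 − 125)²/125 = 16/125 = 0.1280
7: (124 − 125)²/125 = 1/125 = 0.0080
Sum = 4.704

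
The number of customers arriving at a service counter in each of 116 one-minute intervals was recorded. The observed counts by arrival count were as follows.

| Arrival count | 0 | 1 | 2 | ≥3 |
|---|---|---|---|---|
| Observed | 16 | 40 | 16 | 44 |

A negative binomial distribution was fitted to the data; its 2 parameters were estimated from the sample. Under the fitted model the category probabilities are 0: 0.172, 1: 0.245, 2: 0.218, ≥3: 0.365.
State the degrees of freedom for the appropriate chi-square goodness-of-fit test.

There are k = 4 categories and 2 parameters estimated from the data, so df = 4 − 1 − 2 = 1.

1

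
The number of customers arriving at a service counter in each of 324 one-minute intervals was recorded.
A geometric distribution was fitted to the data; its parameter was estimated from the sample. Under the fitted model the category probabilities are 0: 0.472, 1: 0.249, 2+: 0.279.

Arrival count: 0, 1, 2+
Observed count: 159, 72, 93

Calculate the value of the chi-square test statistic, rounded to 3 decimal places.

1.249

Expected counts E_i = n·p_i: 324×0.472 = 152.928, 324×0.249 = 80.676, 324×0.279 = 90.396.
cat         O        E   (O−E)²/E
0         159  152.928     0.2411
1          72   80.676     0.9330
2+         93   90.396     0.0750
Sum = 1.249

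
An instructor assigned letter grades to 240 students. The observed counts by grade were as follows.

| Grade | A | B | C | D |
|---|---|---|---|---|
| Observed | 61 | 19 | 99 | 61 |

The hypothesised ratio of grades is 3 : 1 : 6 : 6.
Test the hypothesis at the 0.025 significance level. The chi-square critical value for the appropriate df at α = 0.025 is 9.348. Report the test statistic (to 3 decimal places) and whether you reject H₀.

17.000; reject

Ratio total = 16. Expected counts: 240×3/16 = 45, 240×1/16 = 15, 240×6/16 = 90, 240×6/16 = 90.
A: (61 − 45)²/45 = 256/45 = 5.6889
B: (19 − 15)²/15 = 16/15 = 1.0667
C: (99 − 90)²/90 = 81/90 = 0.9000
D: (61 − 90)²/90 = 841/90 = 9.3444
Sum = 17.000
df = 3. Since 17.000 > 9.348, we reject H₀.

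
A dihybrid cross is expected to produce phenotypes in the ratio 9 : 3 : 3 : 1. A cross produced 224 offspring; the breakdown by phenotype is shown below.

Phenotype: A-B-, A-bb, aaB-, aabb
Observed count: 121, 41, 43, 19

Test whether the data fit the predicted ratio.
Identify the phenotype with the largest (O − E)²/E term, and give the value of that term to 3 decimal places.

Ratio total = 16. Expected counts: 224×9/16 = 126, 224×3/16 = 42, 224×3/16 = 42, 224×1/16 = 14.
A-B-: (121 − 126)²/126 = 25/126 = 0.1984
A-bb: (41 − 42)²/42 = 1/42 = 0.0238
aaB-: (43 − 42)²/42 = 1/42 = 0.0238
aabb: (19 − 14)²/14 = 25/14 = 1.7857
The largest term is for aabb: 1.786.

aabb, 1.786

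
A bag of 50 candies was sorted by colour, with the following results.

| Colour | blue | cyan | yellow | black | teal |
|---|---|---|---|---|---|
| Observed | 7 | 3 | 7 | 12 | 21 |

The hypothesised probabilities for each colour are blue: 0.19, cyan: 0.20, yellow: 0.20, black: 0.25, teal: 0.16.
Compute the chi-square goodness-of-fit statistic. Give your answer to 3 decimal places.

27.603

Expected counts E_i = n·p_i: 50×0.19 = 9.5, 50×0.20 = 10, 50×0.20 = 10, 50×0.25 = 12.5, 50×0.16 = 8.
χ² = (7−9.5)²/9.5 + (3−10)²/10 + (7−10)²/10 + (12−12.5)²/12.5 + (21−8)²/8
   = 0.6579 + 4.9000 + 0.9000 + 0.0200 + 21.1250
Sum = 27.603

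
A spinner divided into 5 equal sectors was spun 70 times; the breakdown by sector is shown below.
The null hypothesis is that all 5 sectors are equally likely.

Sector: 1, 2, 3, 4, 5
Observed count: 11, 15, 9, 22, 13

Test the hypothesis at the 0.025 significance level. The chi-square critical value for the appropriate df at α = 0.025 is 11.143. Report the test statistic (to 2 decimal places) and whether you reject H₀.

7.14; do not reject

Expected count for each of the 5 categories: 70/5 = 14.
1: (11 − 14)²/14 = 9/14 = 0.643
2: (15 − 14)²/14 = 1/14 = 0.071
3: (9 − 14)²/14 = 25/14 = 1.786
4: (22 − 14)²/14 = 64/14 = 4.571
5: (13 − 14)²/14 = 1/14 = 0.071
Sum = 7.14
df = 4. Since 7.14 < 11.143, we do not reject H₀.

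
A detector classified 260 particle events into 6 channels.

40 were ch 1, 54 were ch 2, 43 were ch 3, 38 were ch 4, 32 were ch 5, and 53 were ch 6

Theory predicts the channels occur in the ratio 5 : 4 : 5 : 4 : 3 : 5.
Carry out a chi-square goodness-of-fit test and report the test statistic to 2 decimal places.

8.29

Ratio total = 26. Expected counts: 260×5/26 = 50, 260×4/26 = 40, 260×5/26 = 50, 260×4/26 = 40, 260×3/26 = 30, 260×5/26 = 50.
cat         O        E   (O−E)²/E
ch 1       40       50      2.000
ch 2       54       40      4.900
ch 3       43       50      0.980
ch 4       38       40      0.100
ch 5       32       30      0.133
ch 6       53       50      0.180
Sum = 8.29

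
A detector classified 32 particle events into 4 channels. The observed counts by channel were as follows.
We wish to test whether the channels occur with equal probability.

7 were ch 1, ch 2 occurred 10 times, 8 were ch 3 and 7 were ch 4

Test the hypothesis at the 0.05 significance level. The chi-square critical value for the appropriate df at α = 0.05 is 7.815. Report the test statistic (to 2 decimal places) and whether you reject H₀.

0.75; do not reject

Expected count for each of the 4 categories: 32/4 = 8.
χ² = (7−8)²/8 + (10−8)²/8 + (8−8)²/8 + (7−8)²/8
   = 0.125 + 0.500 + 0.000 + 0.125
Sum = 0.75
df = 3. Since 0.75 < 7.815, we do not reject H₀.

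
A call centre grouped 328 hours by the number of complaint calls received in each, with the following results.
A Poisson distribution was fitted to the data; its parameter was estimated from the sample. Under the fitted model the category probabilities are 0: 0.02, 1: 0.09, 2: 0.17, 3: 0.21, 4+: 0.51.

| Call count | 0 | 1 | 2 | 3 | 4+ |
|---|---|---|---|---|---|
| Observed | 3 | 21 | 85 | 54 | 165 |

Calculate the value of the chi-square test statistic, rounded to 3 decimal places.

Expected counts E_i = n·p_i: 328×0.02 = 6.56, 328×0.09 = 29.52, 328×0.17 = 55.76, 328×0.21 = 68.88, 328×0.51 = 167.28.
χ² = (3−6.56)²/6.56 + (21−29.52)²/29.52 + (85−55.76)²/55.76 + (54−68.88)²/68.88 + (165−167.28)²/167.28
   = 1.9320 + 2.4590 + 15.3332 + 3.2145 + 0.0311
Sum = 22.970

22.970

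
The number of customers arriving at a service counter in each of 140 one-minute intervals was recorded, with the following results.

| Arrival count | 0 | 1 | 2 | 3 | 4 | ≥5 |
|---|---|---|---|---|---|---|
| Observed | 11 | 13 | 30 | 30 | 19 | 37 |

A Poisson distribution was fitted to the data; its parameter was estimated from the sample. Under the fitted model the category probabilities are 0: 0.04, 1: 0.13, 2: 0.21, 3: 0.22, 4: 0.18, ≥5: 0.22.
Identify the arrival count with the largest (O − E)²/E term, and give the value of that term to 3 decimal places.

Expected counts E_i = n·p_i: 140×0.04 = 5.6, 140×0.13 = 18.2, 140×0.21 = 29.4, 140×0.22 = 30.8, 140×0.18 = 25.2, 140×0.22 = 30.8.
χ² = (11−5.6)²/5.6 + (13−18.2)²/18.2 + (30−29.4)²/29.4 + (30−30.8)²/30.8 + (19−25.2)²/25.2 + (37−30.8)²/30.8
   = 5.2071 + 1.4857 + 0.0122 + 0.0208 + 1.5254 + 1.2481
The largest term is for 0: 5.207.

0, 5.207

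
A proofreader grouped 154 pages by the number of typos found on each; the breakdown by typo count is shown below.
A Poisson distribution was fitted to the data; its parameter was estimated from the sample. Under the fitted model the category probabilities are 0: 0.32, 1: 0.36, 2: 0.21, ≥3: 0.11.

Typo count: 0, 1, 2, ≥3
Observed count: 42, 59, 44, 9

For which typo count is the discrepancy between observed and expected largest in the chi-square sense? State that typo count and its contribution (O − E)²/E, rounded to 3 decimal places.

2, 4.204

Expected counts E_i = n·p_i: 154×0.32 = 49.28, 154×0.36 = 55.44, 154×0.21 = 32.34, 154×0.11 = 16.94.
cat         O        E   (O−E)²/E
0          42    49.28     1.0755
1          59    55.44     0.2286
2          44    32.34     4.2039
≥3          9    16.94     3.7216
The largest term is for 2: 4.204.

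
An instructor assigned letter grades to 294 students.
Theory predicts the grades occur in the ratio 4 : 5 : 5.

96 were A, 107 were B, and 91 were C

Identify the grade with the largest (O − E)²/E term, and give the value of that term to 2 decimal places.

C, 1.87

Ratio total = 14. Expected counts: 294×4/14 = 84, 294×5/14 = 105, 294×5/14 = 105.
cat         O        E   (O−E)²/E
A          96       84      1.714
B         107      105      0.038
C          91      105      1.867
The largest term is for C: 1.87.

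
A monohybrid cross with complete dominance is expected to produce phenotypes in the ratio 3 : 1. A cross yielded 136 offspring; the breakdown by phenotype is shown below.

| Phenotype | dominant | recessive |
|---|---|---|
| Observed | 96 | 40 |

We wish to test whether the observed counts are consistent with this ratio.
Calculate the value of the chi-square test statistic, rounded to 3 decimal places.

1.412

Ratio total = 4. Expected counts: 136×3/4 = 102, 136×1/4 = 34.
dominant: (96 − 102)²/102 = 36/102 = 0.3529
recessive: (40 − 34)²/34 = 36/34 = 1.0588
Sum = 1.412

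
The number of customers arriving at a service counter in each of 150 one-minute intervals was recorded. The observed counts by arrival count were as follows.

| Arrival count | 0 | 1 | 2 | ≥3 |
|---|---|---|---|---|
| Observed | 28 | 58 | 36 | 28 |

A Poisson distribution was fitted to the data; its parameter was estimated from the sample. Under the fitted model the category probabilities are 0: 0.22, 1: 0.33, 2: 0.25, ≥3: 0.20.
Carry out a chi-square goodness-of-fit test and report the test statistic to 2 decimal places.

Expected counts E_i = n·p_i: 150×0.22 = 33, 150×0.33 = 49.5, 150×0.25 = 37.5, 150×0.20 = 30.
χ² = (28−33)²/33 + (58−49.5)²/49.5 + (36−37.5)²/37.5 + (28−30)²/30
   = 0.758 + 1.460 + 0.060 + 0.133
Sum = 2.41

2.41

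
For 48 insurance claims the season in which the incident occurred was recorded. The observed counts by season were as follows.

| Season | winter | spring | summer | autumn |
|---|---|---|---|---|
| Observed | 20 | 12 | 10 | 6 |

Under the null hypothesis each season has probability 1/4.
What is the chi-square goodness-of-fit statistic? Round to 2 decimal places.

Under H₀ each category has probability 1/4, so each expected count is 48/4 = 12.
χ² = (20−12)²/12 + (12−12)²/12 + (10−12)²/12 + (6−12)²/12
   = 5.333 + 0.000 + 0.333 + 3.000
Sum = 8.67

8.67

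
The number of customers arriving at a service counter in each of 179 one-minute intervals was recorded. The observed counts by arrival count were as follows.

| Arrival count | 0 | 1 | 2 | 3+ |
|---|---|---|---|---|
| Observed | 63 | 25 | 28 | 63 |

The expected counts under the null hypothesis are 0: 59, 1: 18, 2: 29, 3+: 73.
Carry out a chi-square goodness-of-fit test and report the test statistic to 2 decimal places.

4.40

cat         O        E   (O−E)²/E
0          63       59      0.271
1          25       18      2.722
2          28       29      0.034
3+         63       73      1.370
Sum = 4.40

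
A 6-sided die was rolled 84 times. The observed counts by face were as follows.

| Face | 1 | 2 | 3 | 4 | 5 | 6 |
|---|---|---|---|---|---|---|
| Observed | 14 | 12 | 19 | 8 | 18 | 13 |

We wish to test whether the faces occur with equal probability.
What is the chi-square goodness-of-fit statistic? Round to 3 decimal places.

5.857

Expected count for each of the 6 categories: 84/6 = 14.
1: (14 − 14)²/14 = 0/14 = 0.0000
2: (12 − 14)²/14 = 4/14 = 0.2857
3: (19 − 14)²/14 = 25/14 = 1.7857
4: (8 − 14)²/14 = 36/14 = 2.5714
5: (18 − 14)²/14 = 16/14 = 1.1429
6: (13 − 14)²/14 = 1/14 = 0.0714
Sum = 5.857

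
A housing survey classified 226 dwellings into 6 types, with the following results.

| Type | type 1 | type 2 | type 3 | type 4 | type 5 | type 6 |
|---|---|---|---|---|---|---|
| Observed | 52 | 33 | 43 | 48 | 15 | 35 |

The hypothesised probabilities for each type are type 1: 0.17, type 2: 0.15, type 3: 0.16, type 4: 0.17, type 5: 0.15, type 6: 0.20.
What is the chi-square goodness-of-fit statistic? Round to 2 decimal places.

21.35

Expected counts E_i = n·p_i: 226×0.17 = 38.42, 226×0.15 = 33.9, 226×0.16 = 36.16, 226×0.17 = 38.42, 226×0.15 = 33.9, 226×0.20 = 45.2.
χ² = (52−38.42)²/38.42 + (33−33.9)²/33.9 + (43−36.16)²/36.16 + (48−38.42)²/38.42 + (15−33.9)²/33.9 + (35−45.2)²/45.2
   = 4.800 + 0.024 + 1.294 + 2.389 + 10.537 + 2.302
Sum = 21.35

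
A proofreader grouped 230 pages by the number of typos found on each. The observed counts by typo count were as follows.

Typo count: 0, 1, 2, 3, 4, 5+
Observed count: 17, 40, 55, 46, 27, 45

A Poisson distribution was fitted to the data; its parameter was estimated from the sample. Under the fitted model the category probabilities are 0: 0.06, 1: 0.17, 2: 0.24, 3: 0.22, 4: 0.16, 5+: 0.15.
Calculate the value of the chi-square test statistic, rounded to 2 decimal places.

6.99

Expected counts E_i = n·p_i: 230×0.06 = 13.8, 230×0.17 = 39.1, 230×0.24 = 55.2, 230×0.22 = 50.6, 230×0.16 = 36.8, 230×0.15 = 34.5.
0: (17 − 13.8)²/13.8 = 10.24/13.8 = 0.742
1: (40 − 39.1)²/39.1 = 0.81/39.1 = 0.021
2: (55 − 55.2)²/55.2 = 0.04/55.2 = 0.001
3: (46 − 50.6)²/50.6 = 21.16/50.6 = 0.418
4: (27 − 36.8)²/36.8 = 96.04/36.8 = 2.610
5+: (45 − 34.5)²/34.5 = 110.25/34.5 = 3.196
Sum = 6.99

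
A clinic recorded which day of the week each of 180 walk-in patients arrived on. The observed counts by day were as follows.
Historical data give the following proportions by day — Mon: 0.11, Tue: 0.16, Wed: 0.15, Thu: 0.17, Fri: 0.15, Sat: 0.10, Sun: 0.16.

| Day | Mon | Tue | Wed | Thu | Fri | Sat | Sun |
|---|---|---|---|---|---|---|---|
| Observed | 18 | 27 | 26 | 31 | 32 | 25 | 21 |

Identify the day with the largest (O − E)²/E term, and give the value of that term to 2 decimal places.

Sat, 2.72

Expected counts E_i = n·p_i: 180×0.11 = 19.8, 180×0.16 = 28.8, 180×0.15 = 27, 180×0.17 = 30.6, 180×0.15 = 27, 180×0.10 = 18, 180×0.16 = 28.8.
cat         O        E   (O−E)²/E
Mon        18     19.8      0.164
Tue        27     28.8      0.113
Wed        26       27      0.037
Thu        31     30.6      0.005
Fri        32       27      0.926
Sat        25       18      2.722
Sun        21     28.8      2.113
The largest term is for Sat: 2.72.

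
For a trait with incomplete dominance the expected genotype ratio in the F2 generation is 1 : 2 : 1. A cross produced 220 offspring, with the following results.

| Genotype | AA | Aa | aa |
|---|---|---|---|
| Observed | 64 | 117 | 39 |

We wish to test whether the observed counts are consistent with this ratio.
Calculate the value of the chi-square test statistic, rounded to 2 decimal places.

Ratio total = 4. Expected counts: 220×1/4 = 55, 220×2/4 = 110, 220×1/4 = 55.
cat         O        E   (O−E)²/E
AA         64       55      1.473
Aa        117      110      0.445
aa         39       55      4.655
Sum = 6.57

6.57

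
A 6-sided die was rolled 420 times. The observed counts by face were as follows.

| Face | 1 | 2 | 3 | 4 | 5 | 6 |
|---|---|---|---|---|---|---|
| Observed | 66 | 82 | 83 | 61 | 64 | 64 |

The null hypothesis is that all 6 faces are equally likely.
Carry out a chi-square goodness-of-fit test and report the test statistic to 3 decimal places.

6.886

Expected count for each of the 6 categories: 420/6 = 70.
χ² = (66−70)²/70 + (82−70)²/70 + (83−70)²/70 + (61−70)²/70 + (64−70)²/70 + (64−70)²/70
   = 0.2286 + 2.0571 + 2.4143 + 1.1571 + 0.5143 + 0.5143
Sum = 6.886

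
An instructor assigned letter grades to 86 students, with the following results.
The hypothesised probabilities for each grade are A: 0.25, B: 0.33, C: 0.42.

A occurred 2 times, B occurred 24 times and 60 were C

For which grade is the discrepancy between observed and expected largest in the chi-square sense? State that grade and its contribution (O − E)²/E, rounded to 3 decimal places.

A, 17.686

Expected counts E_i = n·p_i: 86×0.25 = 21.5, 86×0.33 = 28.38, 86×0.42 = 36.12.
χ² = (2−21.5)²/21.5 + (24−28.38)²/28.38 + (60−36.12)²/36.12
   = 17.6860 + 0.6760 + 15.7878
The largest term is for A: 17.686.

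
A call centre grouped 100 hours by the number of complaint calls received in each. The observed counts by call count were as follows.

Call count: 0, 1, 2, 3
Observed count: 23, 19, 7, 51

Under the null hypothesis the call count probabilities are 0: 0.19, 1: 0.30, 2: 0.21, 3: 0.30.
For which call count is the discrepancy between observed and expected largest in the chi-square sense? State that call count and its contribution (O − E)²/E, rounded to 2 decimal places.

3, 14.70

Expected counts E_i = n·p_i: 100×0.19 = 19, 100×0.30 = 30, 100×0.21 = 21, 100×0.30 = 30.
cat         O        E   (O−E)²/E
0          23       19      0.842
1          19       30      4.033
2           7       21      9.333
3          51       30     14.700
The largest term is for 3: 14.70.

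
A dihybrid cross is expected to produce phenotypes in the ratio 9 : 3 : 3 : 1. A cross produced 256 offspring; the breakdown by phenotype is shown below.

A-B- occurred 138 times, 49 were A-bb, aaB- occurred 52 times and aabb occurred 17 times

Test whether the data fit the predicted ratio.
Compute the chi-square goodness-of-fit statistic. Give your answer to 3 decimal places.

Ratio total = 16. Expected counts: 256×9/16 = 144, 256×3/16 = 48, 256×3/16 = 48, 256×1/16 = 16.
cat         O        E   (O−E)²/E
A-B-      138      144     0.2500
A-bb       49       48     0.0208
aaB-       52       48     0.3333
aabb       17       16     0.0625
Sum = 0.667

0.667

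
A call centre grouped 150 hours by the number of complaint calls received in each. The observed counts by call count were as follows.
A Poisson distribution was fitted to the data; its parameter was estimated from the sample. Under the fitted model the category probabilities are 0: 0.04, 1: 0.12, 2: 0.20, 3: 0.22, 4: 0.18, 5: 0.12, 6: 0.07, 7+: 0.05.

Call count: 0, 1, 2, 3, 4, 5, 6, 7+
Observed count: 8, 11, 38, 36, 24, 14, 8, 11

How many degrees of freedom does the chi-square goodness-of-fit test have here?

6

There are k = 8 categories and 1 parameter estimated from the data, so df = 8 − 1 − 1 = 6.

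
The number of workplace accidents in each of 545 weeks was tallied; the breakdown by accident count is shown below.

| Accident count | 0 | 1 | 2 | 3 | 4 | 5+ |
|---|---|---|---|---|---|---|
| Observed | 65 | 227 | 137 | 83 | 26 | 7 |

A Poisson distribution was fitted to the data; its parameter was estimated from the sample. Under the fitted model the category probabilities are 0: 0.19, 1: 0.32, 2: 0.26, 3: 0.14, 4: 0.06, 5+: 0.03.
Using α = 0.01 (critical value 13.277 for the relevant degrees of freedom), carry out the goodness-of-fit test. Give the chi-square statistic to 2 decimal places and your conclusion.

37.68; reject

Expected counts E_i = n·p_i: 545×0.19 = 103.55, 545×0.32 = 174.4, 545×0.26 = 141.7, 545×0.14 = 76.3, 545×0.06 = 32.7, 545×0.03 = 16.35.
0: (65 − 103.55)²/103.55 = 1486.1025/103.55 = 14.352
1: (227 − 174.4)²/174.4 = 2766.76/174.4 = 15.864
2: (137 − 141.7)²/141.7 = 22.09/141.7 = 0.156
3: (83 − 76.3)²/76.3 = 44.89/76.3 = 0.588
4: (26 − 32.7)²/32.7 = 44.89/32.7 = 1.373
5+: (7 − 16.35)²/16.35 = 87.4225/16.35 = 5.347
Sum = 37.68
df = 4. Since 37.68 > 13.277, we reject H₀.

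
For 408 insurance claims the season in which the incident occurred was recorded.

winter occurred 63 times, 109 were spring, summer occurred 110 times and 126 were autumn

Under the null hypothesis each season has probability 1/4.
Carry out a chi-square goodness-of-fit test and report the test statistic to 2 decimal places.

21.67

Under H₀ each category has probability 1/4, so each expected count is 408/4 = 102.
cat         O        E   (O−E)²/E
winter     63      102     14.912
spring    109      102      0.480
summer    110      102      0.627
autumn    126      102      5.647
Sum = 21.67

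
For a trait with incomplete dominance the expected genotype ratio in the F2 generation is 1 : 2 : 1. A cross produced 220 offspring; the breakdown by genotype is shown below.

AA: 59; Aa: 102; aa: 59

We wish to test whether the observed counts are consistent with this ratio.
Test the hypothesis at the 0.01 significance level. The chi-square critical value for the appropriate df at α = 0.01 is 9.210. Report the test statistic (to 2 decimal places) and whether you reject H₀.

Ratio total = 4. Expected counts: 220×1/4 = 55, 220×2/4 = 110, 220×1/4 = 55.
AA: (59 − 55)²/55 = 16/55 = 0.291
Aa: (102 − 110)²/110 = 64/110 = 0.582
aa: (59 − 55)²/55 = 16/55 = 0.291
Sum = 1.16
df = 2. Since 1.16 < 9.210, we do not reject H₀.

1.16; do not reject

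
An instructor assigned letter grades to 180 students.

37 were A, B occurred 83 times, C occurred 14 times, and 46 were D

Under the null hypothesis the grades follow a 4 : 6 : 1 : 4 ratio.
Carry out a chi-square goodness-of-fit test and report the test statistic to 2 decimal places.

4.62

Ratio total = 15. Expected counts: 180×4/15 = 48, 180×6/15 = 72, 180×1/15 = 12, 180×4/15 = 48.
A: (37 − 48)²/48 = 121/48 = 2.521
B: (83 − 72)²/72 = 121/72 = 1.681
C: (14 − 12)²/12 = 4/12 = 0.333
D: (46 − 48)²/48 = 4/48 = 0.083
Sum = 4.62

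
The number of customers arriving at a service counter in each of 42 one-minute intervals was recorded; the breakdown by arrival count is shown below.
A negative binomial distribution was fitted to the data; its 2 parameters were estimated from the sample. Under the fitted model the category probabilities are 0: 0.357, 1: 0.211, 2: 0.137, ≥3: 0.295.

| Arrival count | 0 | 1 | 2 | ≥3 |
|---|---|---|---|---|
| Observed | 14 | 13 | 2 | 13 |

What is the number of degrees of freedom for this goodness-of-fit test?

1

There are k = 4 categories and 2 parameters estimated from the data, so df = 4 − 1 − 2 = 1.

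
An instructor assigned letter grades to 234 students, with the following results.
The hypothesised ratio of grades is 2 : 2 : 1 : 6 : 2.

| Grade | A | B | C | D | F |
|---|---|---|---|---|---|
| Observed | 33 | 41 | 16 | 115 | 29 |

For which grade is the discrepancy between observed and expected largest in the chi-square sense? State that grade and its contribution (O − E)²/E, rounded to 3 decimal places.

Ratio total = 13. Expected counts: 234×2/13 = 36, 234×2/13 = 36, 234×1/13 = 18, 234×6/13 = 108, 234×2/13 = 36.
χ² = (33−36)²/36 + (41−36)²/36 + (16−18)²/18 + (115−108)²/108 + (29−36)²/36
   = 0.2500 + 0.6944 + 0.2222 + 0.4537 + 1.3611
The largest term is for F: 1.361.

F, 1.361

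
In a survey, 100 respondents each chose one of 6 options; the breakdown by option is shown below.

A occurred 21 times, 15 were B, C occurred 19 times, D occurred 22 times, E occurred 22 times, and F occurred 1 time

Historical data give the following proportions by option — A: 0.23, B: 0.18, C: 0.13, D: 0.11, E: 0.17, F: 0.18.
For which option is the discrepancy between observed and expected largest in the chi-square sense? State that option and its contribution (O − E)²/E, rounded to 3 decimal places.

Expected counts E_i = n·p_i: 100×0.23 = 23, 100×0.18 = 18, 100×0.13 = 13, 100×0.11 = 11, 100×0.17 = 17, 100×0.18 = 18.
A: (21 − 23)²/23 = 4/23 = 0.1739
B: (15 − 18)²/18 = 9/18 = 0.5000
C: (19 − 13)²/13 = 36/13 = 2.7692
D: (22 − 11)²/11 = 121/11 = 11.0000
E: (22 − 17)²/17 = 25/17 = 1.4706
F: (1 − 18)²/18 = 289/18 = 16.0556
The largest term is for F: 16.056.

F, 16.056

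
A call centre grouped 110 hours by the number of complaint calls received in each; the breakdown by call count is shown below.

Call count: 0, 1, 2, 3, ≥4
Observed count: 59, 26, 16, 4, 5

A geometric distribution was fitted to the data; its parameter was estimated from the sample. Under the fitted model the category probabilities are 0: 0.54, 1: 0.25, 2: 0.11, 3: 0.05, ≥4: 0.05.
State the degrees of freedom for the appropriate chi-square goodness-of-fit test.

3

There are k = 5 categories and 1 parameter estimated from the data, so df = 5 − 1 − 1 = 3.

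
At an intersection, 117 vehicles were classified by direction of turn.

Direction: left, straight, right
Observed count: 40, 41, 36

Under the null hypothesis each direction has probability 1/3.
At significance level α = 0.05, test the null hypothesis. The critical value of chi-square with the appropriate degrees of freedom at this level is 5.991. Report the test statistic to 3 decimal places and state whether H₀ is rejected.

0.359; do not reject

Expected count for each of the 3 categories: 117/3 = 39.
cat           O        E   (O−E)²/E
left         40       39     0.0256
straight     41       39     0.1026
right        36       39     0.2308
Sum = 0.359
df = 2. Since 0.359 < 5.991, we do not reject H₀.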